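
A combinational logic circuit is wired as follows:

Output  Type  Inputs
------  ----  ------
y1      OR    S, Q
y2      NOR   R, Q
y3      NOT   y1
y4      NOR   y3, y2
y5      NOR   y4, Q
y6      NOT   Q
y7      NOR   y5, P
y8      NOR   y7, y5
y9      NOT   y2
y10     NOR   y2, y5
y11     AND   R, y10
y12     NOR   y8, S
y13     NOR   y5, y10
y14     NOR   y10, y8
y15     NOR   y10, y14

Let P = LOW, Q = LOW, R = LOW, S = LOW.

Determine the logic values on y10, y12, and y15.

y1 = S OR Q = LOW OR LOW = LOW
y2 = R NOR Q = LOW NOR LOW = HIGH
y3 = NOT y1 = NOT LOW = HIGH
y4 = y3 NOR y2 = HIGH NOR HIGH = LOW
y5 = y4 NOR Q = LOW NOR LOW = HIGH
y7 = y5 NOR P = HIGH NOR LOW = LOW
y8 = y7 NOR y5 = LOW NOR HIGH = LOW
y10 = y2 NOR y5 = HIGH NOR HIGH = LOW
y12 = y8 NOR S = LOW NOR LOW = HIGH
y14 = y10 NOR y8 = LOW NOR LOW = HIGH
y15 = y10 NOR y14 = LOW NOR HIGH = LOW

y10 = LOW; y12 = HIGH; y15 = LOW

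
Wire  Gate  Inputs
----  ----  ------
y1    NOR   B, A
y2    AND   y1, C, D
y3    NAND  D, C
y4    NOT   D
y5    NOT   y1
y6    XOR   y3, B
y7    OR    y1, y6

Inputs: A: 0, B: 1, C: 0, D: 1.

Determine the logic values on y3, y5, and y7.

y3 = 1, y5 = 1, y7 = 0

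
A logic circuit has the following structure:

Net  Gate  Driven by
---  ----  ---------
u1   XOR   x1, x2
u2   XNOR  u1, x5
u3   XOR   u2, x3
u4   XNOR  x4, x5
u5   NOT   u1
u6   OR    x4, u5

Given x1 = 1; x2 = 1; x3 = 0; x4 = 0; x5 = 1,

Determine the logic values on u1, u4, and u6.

u1 = x1 XOR x2 = 1 XOR 1 = 0
u4 = x4 XNOR x5 = 0 XNOR 1 = 0
u5 = NOT u1 = NOT 0 = 1
u6 = x4 OR u5 = 0 OR 1 = 1

u1 = 0; u4 = 0; u6 = 1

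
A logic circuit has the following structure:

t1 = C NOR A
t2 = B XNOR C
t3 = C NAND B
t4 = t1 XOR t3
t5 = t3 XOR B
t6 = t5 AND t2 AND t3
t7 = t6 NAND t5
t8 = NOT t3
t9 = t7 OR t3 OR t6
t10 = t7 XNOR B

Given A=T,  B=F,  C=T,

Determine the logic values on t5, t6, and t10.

t2 = B XNOR C = F XNOR T = F
t3 = C NAND B = T NAND F = T
t5 = t3 XOR B = T XOR F = T
t6 = t5 AND t2 AND t3 = T AND F AND T = F
t7 = t6 NAND t5 = F NAND T = T
t10 = t7 XNOR B = T XNOR F = F

t5 = T; t6 = F; t10 = F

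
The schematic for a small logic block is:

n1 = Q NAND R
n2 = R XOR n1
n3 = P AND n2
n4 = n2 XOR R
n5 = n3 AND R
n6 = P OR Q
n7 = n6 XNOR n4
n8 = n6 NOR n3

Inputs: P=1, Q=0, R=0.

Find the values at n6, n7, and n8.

n1 = Q NAND R = 0 NAND 0 = 1
n2 = R XOR n1 = 0 XOR 1 = 1
n3 = P AND n2 = 1 AND 1 = 1
n4 = n2 XOR R = 1 XOR 0 = 1
n6 = P OR Q = 1 OR 0 = 1
n7 = n6 XNOR n4 = 1 XNOR 1 = 1
n8 = n6 NOR n3 = 1 NOR 1 = 0

n6 = 1; n7 = 1; n8 = 0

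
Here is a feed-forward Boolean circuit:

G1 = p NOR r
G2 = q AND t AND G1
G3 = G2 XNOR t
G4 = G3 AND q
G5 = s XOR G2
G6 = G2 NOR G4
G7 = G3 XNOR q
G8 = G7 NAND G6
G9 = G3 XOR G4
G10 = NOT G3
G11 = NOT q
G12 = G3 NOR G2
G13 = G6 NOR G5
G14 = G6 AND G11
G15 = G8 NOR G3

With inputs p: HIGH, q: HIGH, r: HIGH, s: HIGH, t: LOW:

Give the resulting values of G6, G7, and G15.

G1 = p NOR r = HIGH NOR HIGH = LOW
G2 = q AND t AND G1 = HIGH AND LOW AND LOW = LOW
G3 = G2 XNOR t = LOW XNOR LOW = HIGH
G4 = G3 AND q = HIGH AND HIGH = HIGH
G6 = G2 NOR G4 = LOW NOR HIGH = LOW
G7 = G3 XNOR q = HIGH XNOR HIGH = HIGH
G8 = G7 NAND G6 = HIGH NAND LOW = HIGH
G15 = G8 NOR G3 = HIGH NOR HIGH = LOW

G6 = LOW, G7 = HIGH, G15 = LOW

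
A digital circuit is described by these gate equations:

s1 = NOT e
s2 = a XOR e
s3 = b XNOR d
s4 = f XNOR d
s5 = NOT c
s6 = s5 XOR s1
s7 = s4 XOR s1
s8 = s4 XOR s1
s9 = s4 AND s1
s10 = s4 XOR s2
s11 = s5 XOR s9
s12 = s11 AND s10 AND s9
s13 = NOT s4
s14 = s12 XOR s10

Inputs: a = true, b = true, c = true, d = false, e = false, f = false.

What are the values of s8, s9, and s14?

s8 = false, s9 = true, s14 = false

s1 = NOT e = NOT false = true
s2 = a XOR e = true XOR false = true
s4 = f XNOR d = false XNOR false = true
s5 = NOT c = NOT true = false
s8 = s4 XOR s1 = true XOR true = false
s9 = s4 AND s1 = true AND true = true
s10 = s4 XOR s2 = true XOR true = false
s11 = s5 XOR s9 = false XOR true = true
s12 = s11 AND s10 AND s9 = true AND false AND true = false
s14 = s12 XOR s10 = false XOR false = false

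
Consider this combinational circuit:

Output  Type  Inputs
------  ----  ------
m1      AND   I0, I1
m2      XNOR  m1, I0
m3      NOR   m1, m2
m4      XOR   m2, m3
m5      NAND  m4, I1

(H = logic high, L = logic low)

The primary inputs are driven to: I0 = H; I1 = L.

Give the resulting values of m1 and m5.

m1 = I0 AND I1 = H AND L = L
m2 = m1 XNOR I0 = L XNOR H = L
m3 = m1 NOR m2 = L NOR L = H
m4 = m2 XOR m3 = L XOR H = H
m5 = m4 NAND I1 = H NAND L = H

m1 = L, m5 = H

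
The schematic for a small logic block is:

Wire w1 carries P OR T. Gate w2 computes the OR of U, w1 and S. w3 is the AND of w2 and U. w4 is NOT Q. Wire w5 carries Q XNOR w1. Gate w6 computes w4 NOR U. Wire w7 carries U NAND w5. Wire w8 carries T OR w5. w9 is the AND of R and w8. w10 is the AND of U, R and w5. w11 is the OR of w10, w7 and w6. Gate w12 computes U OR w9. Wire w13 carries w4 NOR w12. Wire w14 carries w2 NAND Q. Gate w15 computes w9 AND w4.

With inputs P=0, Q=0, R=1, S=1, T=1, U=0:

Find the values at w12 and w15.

w1 = P OR T = 0 OR 1 = 1
w4 = NOT Q = NOT 0 = 1
w5 = Q XNOR w1 = 0 XNOR 1 = 0
w8 = T OR w5 = 1 OR 0 = 1
w9 = R AND w8 = 1 AND 1 = 1
w12 = U OR w9 = 0 OR 1 = 1
w15 = w9 AND w4 = 1 AND 1 = 1

w12 = 1  w15 = 1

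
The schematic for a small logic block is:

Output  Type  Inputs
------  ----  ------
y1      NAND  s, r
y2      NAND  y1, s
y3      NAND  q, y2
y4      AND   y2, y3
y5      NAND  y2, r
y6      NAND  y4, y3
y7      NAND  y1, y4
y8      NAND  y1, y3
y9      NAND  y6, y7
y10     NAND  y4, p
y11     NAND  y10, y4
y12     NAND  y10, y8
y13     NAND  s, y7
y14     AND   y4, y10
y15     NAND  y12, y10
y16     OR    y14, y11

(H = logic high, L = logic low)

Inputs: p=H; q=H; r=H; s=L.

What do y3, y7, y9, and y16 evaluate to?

y1 = s NAND r = L NAND H = H
y2 = y1 NAND s = H NAND L = H
y3 = q NAND y2 = H NAND H = L
y4 = y2 AND y3 = H AND L = L
y6 = y4 NAND y3 = L NAND L = H
y7 = y1 NAND y4 = H NAND L = H
y9 = y6 NAND y7 = H NAND H = L
y10 = y4 NAND p = L NAND H = H
y11 = y10 NAND y4 = H NAND L = H
y14 = y4 AND y10 = L AND H = L
y16 = y14 OR y11 = L OR H = H

y3 = L  y7 = H  y9 = L  y16 = H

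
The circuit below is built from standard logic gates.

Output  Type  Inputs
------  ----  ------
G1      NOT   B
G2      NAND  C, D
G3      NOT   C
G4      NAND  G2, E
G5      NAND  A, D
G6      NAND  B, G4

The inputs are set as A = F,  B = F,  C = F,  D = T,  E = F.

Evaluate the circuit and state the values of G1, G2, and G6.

G1 = NOT B = NOT F = T
G2 = C NAND D = F NAND T = T
G4 = G2 NAND E = T NAND F = T
G6 = B NAND G4 = F NAND T = T

G1 = T, G2 = T, G6 = T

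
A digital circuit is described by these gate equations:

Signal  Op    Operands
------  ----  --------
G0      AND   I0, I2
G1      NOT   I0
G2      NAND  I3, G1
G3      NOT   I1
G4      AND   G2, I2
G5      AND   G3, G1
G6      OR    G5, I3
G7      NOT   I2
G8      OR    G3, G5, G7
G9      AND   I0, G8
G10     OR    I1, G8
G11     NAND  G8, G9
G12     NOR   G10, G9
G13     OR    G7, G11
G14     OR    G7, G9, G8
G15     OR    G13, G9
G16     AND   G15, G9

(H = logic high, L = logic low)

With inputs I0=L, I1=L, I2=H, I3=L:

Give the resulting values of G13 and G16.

G13 = H, G16 = L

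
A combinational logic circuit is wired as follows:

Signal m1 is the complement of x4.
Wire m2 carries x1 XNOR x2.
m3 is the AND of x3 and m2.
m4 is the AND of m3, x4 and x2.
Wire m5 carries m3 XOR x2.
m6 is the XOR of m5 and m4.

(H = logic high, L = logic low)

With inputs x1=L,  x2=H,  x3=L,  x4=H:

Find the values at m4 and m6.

m2 = x1 XNOR x2 = L XNOR H = L
m3 = x3 AND m2 = L AND L = L
m4 = m3 AND x4 AND x2 = L AND H AND H = L
m5 = m3 XOR x2 = L XOR H = H
m6 = m5 XOR m4 = H XOR L = H

m4 = L; m6 = H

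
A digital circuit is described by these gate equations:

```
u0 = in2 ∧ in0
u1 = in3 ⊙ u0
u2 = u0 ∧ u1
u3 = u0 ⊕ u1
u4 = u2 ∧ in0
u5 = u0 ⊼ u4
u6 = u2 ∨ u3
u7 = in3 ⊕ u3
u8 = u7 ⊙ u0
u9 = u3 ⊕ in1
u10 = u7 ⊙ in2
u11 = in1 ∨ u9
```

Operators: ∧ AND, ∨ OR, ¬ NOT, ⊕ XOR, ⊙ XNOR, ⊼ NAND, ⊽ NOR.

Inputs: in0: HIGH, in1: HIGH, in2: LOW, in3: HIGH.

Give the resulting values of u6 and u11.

u6 = LOW, u11 = HIGH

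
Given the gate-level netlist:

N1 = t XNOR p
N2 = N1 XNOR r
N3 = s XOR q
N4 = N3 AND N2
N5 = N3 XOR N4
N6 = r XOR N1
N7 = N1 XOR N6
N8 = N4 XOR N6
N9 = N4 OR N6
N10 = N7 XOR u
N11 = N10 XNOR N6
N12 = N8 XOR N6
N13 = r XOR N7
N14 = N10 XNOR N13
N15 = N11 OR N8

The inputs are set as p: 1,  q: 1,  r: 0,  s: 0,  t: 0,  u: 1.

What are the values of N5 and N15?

N1 = t XNOR p = 0 XNOR 1 = 0
N2 = N1 XNOR r = 0 XNOR 0 = 1
N3 = s XOR q = 0 XOR 1 = 1
N4 = N3 AND N2 = 1 AND 1 = 1
N5 = N3 XOR N4 = 1 XOR 1 = 0
N6 = r XOR N1 = 0 XOR 0 = 0
N7 = N1 XOR N6 = 0 XOR 0 = 0
N8 = N4 XOR N6 = 1 XOR 0 = 1
N10 = N7 XOR u = 0 XOR 1 = 1
N11 = N10 XNOR N6 = 1 XNOR 0 = 0
N15 = N11 OR N8 = 0 OR 1 = 1

N5 = 0, N15 = 1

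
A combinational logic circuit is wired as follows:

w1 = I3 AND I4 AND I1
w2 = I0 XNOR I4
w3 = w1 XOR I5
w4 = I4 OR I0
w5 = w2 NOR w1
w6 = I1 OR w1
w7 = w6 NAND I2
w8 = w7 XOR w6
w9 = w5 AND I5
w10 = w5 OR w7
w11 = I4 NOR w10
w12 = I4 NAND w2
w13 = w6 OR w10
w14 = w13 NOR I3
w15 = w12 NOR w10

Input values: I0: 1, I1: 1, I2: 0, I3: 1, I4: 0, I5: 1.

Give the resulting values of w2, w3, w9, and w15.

w2 = 0; w3 = 1; w9 = 1; w15 = 0

w1 = I3 AND I4 AND I1 = 1 AND 0 AND 1 = 0
w2 = I0 XNOR I4 = 1 XNOR 0 = 0
w3 = w1 XOR I5 = 0 XOR 1 = 1
w5 = w2 NOR w1 = 0 NOR 0 = 1
w6 = I1 OR w1 = 1 OR 0 = 1
w7 = w6 NAND I2 = 1 NAND 0 = 1
w9 = w5 AND I5 = 1 AND 1 = 1
w10 = w5 OR w7 = 1 OR 1 = 1
w12 = I4 NAND w2 = 0 NAND 0 = 1
w15 = w12 NOR w10 = 1 NOR 1 = 0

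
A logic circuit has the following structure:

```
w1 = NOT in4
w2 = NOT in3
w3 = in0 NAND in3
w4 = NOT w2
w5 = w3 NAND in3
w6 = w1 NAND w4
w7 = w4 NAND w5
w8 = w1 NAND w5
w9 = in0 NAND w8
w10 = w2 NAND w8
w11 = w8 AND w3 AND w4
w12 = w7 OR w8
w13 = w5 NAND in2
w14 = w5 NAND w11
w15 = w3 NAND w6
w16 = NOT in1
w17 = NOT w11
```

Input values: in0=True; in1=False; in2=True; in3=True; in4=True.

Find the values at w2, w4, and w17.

w2 = False, w4 = True, w17 = True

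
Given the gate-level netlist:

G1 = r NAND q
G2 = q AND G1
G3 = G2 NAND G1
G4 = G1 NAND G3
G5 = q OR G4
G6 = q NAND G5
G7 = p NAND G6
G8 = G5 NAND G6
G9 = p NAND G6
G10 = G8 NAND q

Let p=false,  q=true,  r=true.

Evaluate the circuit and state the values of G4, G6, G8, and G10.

G4 = true  G6 = false  G8 = true  G10 = false

G1 = r NAND q = true NAND true = false
G2 = q AND G1 = true AND false = false
G3 = G2 NAND G1 = false NAND false = true
G4 = G1 NAND G3 = false NAND true = true
G5 = q OR G4 = true OR true = true
G6 = q NAND G5 = true NAND true = false
G8 = G5 NAND G6 = true NAND false = true
G10 = G8 NAND q = true NAND true = false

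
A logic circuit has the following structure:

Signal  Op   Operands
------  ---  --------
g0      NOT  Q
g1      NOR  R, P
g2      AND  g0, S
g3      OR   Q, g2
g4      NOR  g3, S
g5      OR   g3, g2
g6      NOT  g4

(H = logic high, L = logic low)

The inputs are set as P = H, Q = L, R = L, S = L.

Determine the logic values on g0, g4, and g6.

g0 = NOT Q = NOT L = H
g2 = g0 AND S = H AND L = L
g3 = Q OR g2 = L OR L = L
g4 = g3 NOR S = L NOR L = H
g6 = NOT g4 = NOT H = L

g0 = H; g4 = H; g6 = L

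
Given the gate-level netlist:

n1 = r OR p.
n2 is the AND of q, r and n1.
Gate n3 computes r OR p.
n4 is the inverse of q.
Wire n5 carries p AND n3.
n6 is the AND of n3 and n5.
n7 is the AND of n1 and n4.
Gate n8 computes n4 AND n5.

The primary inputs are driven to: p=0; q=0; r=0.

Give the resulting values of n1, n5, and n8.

n1 = 0, n5 = 0, n8 = 0

n1 = r OR p = 0 OR 0 = 0
n3 = r OR p = 0 OR 0 = 0
n4 = NOT q = NOT 0 = 1
n5 = p AND n3 = 0 AND 0 = 0
n8 = n4 AND n5 = 1 AND 0 = 0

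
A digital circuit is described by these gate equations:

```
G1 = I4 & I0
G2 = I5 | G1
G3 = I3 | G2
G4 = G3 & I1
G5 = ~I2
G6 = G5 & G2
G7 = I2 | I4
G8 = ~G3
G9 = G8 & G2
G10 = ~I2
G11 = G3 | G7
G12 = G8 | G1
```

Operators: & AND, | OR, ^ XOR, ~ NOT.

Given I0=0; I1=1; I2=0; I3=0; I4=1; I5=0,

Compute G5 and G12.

G5 = 1, G12 = 1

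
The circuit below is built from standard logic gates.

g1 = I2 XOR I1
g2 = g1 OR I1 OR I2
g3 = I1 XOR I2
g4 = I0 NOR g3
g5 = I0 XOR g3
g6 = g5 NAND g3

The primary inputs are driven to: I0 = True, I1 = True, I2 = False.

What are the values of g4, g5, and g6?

g4 = False, g5 = False, g6 = True

g3 = I1 XOR I2 = True XOR False = True
g4 = I0 NOR g3 = True NOR True = False
g5 = I0 XOR g3 = True XOR True = False
g6 = g5 NAND g3 = False NAND True = True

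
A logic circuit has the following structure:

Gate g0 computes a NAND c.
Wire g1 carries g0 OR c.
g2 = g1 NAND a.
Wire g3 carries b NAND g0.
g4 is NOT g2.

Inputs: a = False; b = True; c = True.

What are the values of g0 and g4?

g0 = True, g4 = False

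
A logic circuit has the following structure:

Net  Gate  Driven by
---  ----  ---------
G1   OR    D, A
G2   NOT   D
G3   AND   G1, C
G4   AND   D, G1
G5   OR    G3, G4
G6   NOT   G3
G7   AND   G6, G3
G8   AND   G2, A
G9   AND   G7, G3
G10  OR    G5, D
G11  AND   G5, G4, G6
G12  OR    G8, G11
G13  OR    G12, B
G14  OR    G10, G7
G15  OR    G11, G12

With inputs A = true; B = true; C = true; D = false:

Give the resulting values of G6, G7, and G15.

G6 = false  G7 = false  G15 = true

G1 = D OR A = false OR true = true
G2 = NOT D = NOT false = true
G3 = G1 AND C = true AND true = true
G4 = D AND G1 = false AND true = false
G5 = G3 OR G4 = true OR false = true
G6 = NOT G3 = NOT true = false
G7 = G6 AND G3 = false AND true = false
G8 = G2 AND A = true AND true = true
G11 = G5 AND G4 AND G6 = true AND false AND false = false
G12 = G8 OR G11 = true OR false = true
G15 = G11 OR G12 = false OR true = true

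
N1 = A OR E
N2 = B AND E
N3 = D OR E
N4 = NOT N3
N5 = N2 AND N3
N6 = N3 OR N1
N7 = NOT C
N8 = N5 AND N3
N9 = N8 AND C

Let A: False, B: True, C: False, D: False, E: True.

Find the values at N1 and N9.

N1 = True, N9 = False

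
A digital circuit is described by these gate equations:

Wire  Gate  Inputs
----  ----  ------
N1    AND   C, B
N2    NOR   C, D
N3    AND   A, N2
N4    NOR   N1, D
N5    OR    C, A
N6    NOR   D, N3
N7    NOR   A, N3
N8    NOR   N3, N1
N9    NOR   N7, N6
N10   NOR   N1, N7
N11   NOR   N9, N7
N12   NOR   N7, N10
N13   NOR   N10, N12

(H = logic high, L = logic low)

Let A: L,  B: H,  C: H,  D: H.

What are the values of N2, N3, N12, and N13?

N2 = L  N3 = L  N12 = L  N13 = H

N1 = C AND B = H AND H = H
N2 = C NOR D = H NOR H = L
N3 = A AND N2 = L AND L = L
N7 = A NOR N3 = L NOR L = H
N10 = N1 NOR N7 = H NOR H = L
N12 = N7 NOR N10 = H NOR L = L
N13 = N10 NOR N12 = L NOR L = H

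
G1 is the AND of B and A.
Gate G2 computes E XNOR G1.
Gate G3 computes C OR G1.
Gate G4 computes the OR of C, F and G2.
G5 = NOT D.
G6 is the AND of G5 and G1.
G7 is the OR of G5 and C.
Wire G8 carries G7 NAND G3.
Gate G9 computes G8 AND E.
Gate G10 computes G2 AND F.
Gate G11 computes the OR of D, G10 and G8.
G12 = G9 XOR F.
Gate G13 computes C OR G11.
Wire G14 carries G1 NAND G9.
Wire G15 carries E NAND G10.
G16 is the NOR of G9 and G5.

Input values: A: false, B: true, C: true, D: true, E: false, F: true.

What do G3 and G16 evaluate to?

G3 = true  G16 = true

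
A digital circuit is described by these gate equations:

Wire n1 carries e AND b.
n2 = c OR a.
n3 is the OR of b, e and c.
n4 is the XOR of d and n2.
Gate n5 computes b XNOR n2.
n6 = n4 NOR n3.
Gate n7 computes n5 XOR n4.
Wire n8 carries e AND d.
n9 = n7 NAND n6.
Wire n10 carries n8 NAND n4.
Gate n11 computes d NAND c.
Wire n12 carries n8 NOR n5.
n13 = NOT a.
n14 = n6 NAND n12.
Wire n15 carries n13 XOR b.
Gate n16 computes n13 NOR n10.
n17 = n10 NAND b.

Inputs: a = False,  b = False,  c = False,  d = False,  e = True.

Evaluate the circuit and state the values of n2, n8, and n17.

n2 = False  n8 = False  n17 = True

n2 = c OR a = False OR False = False
n4 = d XOR n2 = False XOR False = False
n8 = e AND d = True AND False = False
n10 = n8 NAND n4 = False NAND False = True
n17 = n10 NAND b = True NAND False = True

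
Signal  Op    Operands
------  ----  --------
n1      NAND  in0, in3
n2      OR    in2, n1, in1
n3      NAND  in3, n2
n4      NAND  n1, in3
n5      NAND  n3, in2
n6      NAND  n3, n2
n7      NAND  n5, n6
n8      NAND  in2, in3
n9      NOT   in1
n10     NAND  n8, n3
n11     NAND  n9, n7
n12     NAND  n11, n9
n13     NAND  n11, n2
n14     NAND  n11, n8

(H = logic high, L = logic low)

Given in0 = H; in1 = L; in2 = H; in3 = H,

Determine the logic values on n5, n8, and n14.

n5 = H  n8 = L  n14 = H

n1 = in0 NAND in3 = H NAND H = L
n2 = in2 OR n1 OR in1 = H OR L OR L = H
n3 = in3 NAND n2 = H NAND H = L
n5 = n3 NAND in2 = L NAND H = H
n6 = n3 NAND n2 = L NAND H = H
n7 = n5 NAND n6 = H NAND H = L
n8 = in2 NAND in3 = H NAND H = L
n9 = NOT in1 = NOT L = H
n11 = n9 NAND n7 = H NAND L = H
n14 = n11 NAND n8 = H NAND L = H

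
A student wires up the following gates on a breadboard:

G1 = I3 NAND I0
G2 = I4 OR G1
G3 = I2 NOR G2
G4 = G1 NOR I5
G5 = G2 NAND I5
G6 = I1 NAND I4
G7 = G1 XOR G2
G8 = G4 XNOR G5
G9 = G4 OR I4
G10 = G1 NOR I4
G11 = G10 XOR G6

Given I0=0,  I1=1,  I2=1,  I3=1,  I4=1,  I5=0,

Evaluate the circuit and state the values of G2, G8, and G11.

G2 = 1, G8 = 0, G11 = 0

G1 = I3 NAND I0 = 1 NAND 0 = 1
G2 = I4 OR G1 = 1 OR 1 = 1
G4 = G1 NOR I5 = 1 NOR 0 = 0
G5 = G2 NAND I5 = 1 NAND 0 = 1
G6 = I1 NAND I4 = 1 NAND 1 = 0
G8 = G4 XNOR G5 = 0 XNOR 1 = 0
G10 = G1 NOR I4 = 1 NOR 1 = 0
G11 = G10 XOR G6 = 0 XOR 0 = 0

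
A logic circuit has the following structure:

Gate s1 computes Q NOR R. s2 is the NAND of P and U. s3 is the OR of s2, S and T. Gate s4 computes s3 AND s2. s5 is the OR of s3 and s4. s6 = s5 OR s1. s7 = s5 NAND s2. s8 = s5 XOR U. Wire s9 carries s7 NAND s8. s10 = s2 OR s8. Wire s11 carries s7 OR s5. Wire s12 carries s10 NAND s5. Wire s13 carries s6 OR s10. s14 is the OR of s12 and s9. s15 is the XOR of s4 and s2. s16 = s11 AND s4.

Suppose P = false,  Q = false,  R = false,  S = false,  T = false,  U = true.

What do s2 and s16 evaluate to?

s2 = true  s16 = true

s2 = P NAND U = false NAND true = true
s3 = s2 OR S OR T = true OR false OR false = true
s4 = s3 AND s2 = true AND true = true
s5 = s3 OR s4 = true OR true = true
s7 = s5 NAND s2 = true NAND true = false
s11 = s7 OR s5 = false OR true = true
s16 = s11 AND s4 = true AND true = true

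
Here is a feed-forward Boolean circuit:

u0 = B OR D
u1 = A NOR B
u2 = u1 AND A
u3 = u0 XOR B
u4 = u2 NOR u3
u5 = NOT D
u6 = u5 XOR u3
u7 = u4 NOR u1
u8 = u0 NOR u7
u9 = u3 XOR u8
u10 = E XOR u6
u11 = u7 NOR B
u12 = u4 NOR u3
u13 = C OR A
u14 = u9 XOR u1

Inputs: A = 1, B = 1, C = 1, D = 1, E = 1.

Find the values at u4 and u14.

u0 = B OR D = 1 OR 1 = 1
u1 = A NOR B = 1 NOR 1 = 0
u2 = u1 AND A = 0 AND 1 = 0
u3 = u0 XOR B = 1 XOR 1 = 0
u4 = u2 NOR u3 = 0 NOR 0 = 1
u7 = u4 NOR u1 = 1 NOR 0 = 0
u8 = u0 NOR u7 = 1 NOR 0 = 0
u9 = u3 XOR u8 = 0 XOR 0 = 0
u14 = u9 XOR u1 = 0 XOR 0 = 0

u4 = 1  u14 = 0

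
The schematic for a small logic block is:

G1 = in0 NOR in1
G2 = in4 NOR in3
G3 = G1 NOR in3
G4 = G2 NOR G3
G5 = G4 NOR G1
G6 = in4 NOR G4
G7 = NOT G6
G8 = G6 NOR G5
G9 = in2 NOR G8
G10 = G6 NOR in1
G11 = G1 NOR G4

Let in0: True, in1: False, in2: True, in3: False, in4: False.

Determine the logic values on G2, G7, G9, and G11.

G1 = in0 NOR in1 = True NOR False = False
G2 = in4 NOR in3 = False NOR False = True
G3 = G1 NOR in3 = False NOR False = True
G4 = G2 NOR G3 = True NOR True = False
G5 = G4 NOR G1 = False NOR False = True
G6 = in4 NOR G4 = False NOR False = True
G7 = NOT G6 = NOT True = False
G8 = G6 NOR G5 = True NOR True = False
G9 = in2 NOR G8 = True NOR False = False
G11 = G1 NOR G4 = False NOR False = True

G2 = True; G7 = False; G9 = False; G11 = True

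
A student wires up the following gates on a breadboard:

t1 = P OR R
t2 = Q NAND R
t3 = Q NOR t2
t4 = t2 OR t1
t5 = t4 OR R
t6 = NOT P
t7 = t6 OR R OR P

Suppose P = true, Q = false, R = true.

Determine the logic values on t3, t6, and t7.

t3 = false  t6 = false  t7 = true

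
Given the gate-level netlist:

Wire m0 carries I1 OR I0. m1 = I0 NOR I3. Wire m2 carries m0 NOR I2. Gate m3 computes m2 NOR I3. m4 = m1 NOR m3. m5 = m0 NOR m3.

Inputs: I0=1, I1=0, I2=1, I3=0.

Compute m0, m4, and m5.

m0 = 1; m4 = 0; m5 = 0

m0 = I1 OR I0 = 0 OR 1 = 1
m1 = I0 NOR I3 = 1 NOR 0 = 0
m2 = m0 NOR I2 = 1 NOR 1 = 0
m3 = m2 NOR I3 = 0 NOR 0 = 1
m4 = m1 NOR m3 = 0 NOR 1 = 0
m5 = m0 NOR m3 = 1 NOR 1 = 0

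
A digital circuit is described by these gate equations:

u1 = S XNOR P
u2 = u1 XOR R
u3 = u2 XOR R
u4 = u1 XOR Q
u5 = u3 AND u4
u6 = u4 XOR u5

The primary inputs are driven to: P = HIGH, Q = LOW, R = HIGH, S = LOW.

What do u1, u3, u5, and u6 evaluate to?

u1 = LOW, u3 = LOW, u5 = LOW, u6 = LOW

u1 = S XNOR P = LOW XNOR HIGH = LOW
u2 = u1 XOR R = LOW XOR HIGH = HIGH
u3 = u2 XOR R = HIGH XOR HIGH = LOW
u4 = u1 XOR Q = LOW XOR LOW = LOW
u5 = u3 AND u4 = LOW AND LOW = LOW
u6 = u4 XOR u5 = LOW XOR LOW = LOW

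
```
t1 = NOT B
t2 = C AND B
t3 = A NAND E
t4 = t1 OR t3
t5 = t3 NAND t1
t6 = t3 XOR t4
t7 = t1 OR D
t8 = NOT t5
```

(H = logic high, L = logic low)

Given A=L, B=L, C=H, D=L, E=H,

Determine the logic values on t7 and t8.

t7 = H, t8 = H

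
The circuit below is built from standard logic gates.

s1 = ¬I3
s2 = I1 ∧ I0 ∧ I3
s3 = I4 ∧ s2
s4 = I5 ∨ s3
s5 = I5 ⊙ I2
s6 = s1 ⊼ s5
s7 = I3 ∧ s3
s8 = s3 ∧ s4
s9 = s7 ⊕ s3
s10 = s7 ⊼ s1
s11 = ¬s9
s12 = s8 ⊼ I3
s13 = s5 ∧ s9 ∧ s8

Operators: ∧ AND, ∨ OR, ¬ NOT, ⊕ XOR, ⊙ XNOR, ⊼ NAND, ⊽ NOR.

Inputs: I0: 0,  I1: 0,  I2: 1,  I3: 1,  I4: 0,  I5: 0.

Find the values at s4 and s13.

s4 = 0; s13 = 0

s2 = I1 AND I0 AND I3 = 0 AND 0 AND 1 = 0
s3 = I4 AND s2 = 0 AND 0 = 0
s4 = I5 OR s3 = 0 OR 0 = 0
s5 = I5 XNOR I2 = 0 XNOR 1 = 0
s7 = I3 AND s3 = 1 AND 0 = 0
s8 = s3 AND s4 = 0 AND 0 = 0
s9 = s7 XOR s3 = 0 XOR 0 = 0
s13 = s5 AND s9 AND s8 = 0 AND 0 AND 0 = 0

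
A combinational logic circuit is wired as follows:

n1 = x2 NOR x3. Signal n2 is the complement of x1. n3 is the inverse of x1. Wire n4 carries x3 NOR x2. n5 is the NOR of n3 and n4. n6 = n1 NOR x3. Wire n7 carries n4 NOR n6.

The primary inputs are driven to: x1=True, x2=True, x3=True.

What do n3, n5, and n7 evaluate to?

n3 = False  n5 = True  n7 = True

n1 = x2 NOR x3 = True NOR True = False
n3 = NOT x1 = NOT True = False
n4 = x3 NOR x2 = True NOR True = False
n5 = n3 NOR n4 = False NOR False = True
n6 = n1 NOR x3 = False NOR True = False
n7 = n4 NOR n6 = False NOR False = True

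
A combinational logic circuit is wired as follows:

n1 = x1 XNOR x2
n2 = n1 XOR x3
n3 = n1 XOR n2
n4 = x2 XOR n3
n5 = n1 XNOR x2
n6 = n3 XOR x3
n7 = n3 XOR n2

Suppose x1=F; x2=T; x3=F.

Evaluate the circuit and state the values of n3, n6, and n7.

n1 = x1 XNOR x2 = F XNOR T = F
n2 = n1 XOR x3 = F XOR F = F
n3 = n1 XOR n2 = F XOR F = F
n6 = n3 XOR x3 = F XOR F = F
n7 = n3 XOR n2 = F XOR F = F

n3 = F, n6 = F, n7 = F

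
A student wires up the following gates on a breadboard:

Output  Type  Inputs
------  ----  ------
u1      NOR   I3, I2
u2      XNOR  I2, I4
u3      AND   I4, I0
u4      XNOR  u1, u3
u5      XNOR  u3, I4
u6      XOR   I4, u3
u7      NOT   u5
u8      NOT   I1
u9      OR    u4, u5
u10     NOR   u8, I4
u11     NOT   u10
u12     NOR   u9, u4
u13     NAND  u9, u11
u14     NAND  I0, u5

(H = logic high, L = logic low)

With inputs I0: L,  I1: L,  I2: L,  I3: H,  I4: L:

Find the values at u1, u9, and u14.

u1 = L, u9 = H, u14 = H

u1 = I3 NOR I2 = H NOR L = L
u3 = I4 AND I0 = L AND L = L
u4 = u1 XNOR u3 = L XNOR L = H
u5 = u3 XNOR I4 = L XNOR L = H
u9 = u4 OR u5 = H OR H = H
u14 = I0 NAND u5 = L NAND H = H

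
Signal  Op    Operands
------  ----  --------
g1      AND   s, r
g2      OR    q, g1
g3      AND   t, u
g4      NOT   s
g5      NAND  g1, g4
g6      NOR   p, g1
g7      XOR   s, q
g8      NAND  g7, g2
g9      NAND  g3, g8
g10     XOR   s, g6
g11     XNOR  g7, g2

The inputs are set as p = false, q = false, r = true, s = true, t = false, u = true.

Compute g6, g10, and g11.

g1 = s AND r = true AND true = true
g2 = q OR g1 = false OR true = true
g6 = p NOR g1 = false NOR true = false
g7 = s XOR q = true XOR false = true
g10 = s XOR g6 = true XOR false = true
g11 = g7 XNOR g2 = true XNOR true = true

g6 = false, g10 = true, g11 = true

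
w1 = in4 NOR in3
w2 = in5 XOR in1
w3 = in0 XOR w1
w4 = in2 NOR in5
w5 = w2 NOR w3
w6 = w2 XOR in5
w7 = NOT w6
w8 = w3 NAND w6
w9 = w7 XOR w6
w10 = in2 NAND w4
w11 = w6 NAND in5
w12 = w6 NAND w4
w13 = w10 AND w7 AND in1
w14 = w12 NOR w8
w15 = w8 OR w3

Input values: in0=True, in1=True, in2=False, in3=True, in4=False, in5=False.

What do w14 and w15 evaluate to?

w14 = True; w15 = True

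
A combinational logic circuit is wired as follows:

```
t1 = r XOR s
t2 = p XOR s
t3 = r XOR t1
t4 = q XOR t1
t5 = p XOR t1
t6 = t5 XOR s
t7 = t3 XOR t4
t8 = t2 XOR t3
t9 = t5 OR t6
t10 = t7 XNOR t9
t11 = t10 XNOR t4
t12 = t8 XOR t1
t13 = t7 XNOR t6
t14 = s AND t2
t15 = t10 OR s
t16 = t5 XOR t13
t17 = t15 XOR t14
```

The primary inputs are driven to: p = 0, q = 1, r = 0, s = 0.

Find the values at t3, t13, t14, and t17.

t3 = 0; t13 = 0; t14 = 0; t17 = 0

t1 = r XOR s = 0 XOR 0 = 0
t2 = p XOR s = 0 XOR 0 = 0
t3 = r XOR t1 = 0 XOR 0 = 0
t4 = q XOR t1 = 1 XOR 0 = 1
t5 = p XOR t1 = 0 XOR 0 = 0
t6 = t5 XOR s = 0 XOR 0 = 0
t7 = t3 XOR t4 = 0 XOR 1 = 1
t9 = t5 OR t6 = 0 OR 0 = 0
t10 = t7 XNOR t9 = 1 XNOR 0 = 0
t13 = t7 XNOR t6 = 1 XNOR 0 = 0
t14 = s AND t2 = 0 AND 0 = 0
t15 = t10 OR s = 0 OR 0 = 0
t17 = t15 XOR t14 = 0 XOR 0 = 0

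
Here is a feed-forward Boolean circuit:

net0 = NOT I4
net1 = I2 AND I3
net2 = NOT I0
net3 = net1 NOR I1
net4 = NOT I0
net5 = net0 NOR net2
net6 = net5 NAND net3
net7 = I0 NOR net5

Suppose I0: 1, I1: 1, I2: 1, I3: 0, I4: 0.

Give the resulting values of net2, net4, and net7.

net0 = NOT I4 = NOT 0 = 1
net2 = NOT I0 = NOT 1 = 0
net4 = NOT I0 = NOT 1 = 0
net5 = net0 NOR net2 = 1 NOR 0 = 0
net7 = I0 NOR net5 = 1 NOR 0 = 0

net2 = 0, net4 = 0, net7 = 0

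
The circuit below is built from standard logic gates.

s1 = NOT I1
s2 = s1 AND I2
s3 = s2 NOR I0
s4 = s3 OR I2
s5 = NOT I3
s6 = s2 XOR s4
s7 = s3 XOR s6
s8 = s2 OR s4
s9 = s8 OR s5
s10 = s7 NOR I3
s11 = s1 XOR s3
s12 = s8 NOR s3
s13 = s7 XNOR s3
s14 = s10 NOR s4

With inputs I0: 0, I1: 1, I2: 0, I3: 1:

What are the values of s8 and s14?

s8 = 1, s14 = 0

s1 = NOT I1 = NOT 1 = 0
s2 = s1 AND I2 = 0 AND 0 = 0
s3 = s2 NOR I0 = 0 NOR 0 = 1
s4 = s3 OR I2 = 1 OR 0 = 1
s6 = s2 XOR s4 = 0 XOR 1 = 1
s7 = s3 XOR s6 = 1 XOR 1 = 0
s8 = s2 OR s4 = 0 OR 1 = 1
s10 = s7 NOR I3 = 0 NOR 1 = 0
s14 = s10 NOR s4 = 0 NOR 1 = 0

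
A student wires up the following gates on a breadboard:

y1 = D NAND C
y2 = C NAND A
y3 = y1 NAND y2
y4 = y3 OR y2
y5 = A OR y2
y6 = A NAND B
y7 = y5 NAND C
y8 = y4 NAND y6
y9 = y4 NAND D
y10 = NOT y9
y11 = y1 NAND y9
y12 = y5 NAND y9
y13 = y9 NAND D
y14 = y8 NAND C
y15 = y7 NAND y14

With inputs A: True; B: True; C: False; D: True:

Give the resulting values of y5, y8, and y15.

y1 = D NAND C = True NAND False = True
y2 = C NAND A = False NAND True = True
y3 = y1 NAND y2 = True NAND True = False
y4 = y3 OR y2 = False OR True = True
y5 = A OR y2 = True OR True = True
y6 = A NAND B = True NAND True = False
y7 = y5 NAND C = True NAND False = True
y8 = y4 NAND y6 = True NAND False = True
y14 = y8 NAND C = True NAND False = True
y15 = y7 NAND y14 = True NAND True = False

y5 = True  y8 = True  y15 = False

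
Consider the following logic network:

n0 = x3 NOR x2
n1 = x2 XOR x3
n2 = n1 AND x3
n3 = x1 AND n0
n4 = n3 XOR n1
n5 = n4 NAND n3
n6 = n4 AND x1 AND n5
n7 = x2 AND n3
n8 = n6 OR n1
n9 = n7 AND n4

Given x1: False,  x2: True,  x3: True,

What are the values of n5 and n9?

n5 = True; n9 = False

n0 = x3 NOR x2 = True NOR True = False
n1 = x2 XOR x3 = True XOR True = False
n3 = x1 AND n0 = False AND False = False
n4 = n3 XOR n1 = False XOR False = False
n5 = n4 NAND n3 = False NAND False = True
n7 = x2 AND n3 = True AND False = False
n9 = n7 AND n4 = False AND False = False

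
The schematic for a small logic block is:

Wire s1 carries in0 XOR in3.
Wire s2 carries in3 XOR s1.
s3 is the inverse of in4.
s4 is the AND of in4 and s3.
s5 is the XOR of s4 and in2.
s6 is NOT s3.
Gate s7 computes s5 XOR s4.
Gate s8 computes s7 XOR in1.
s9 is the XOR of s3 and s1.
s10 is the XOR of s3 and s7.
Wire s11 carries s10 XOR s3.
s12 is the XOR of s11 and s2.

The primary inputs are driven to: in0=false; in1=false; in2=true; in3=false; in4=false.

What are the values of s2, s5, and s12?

s1 = in0 XOR in3 = false XOR false = false
s2 = in3 XOR s1 = false XOR false = false
s3 = NOT in4 = NOT false = true
s4 = in4 AND s3 = false AND true = false
s5 = s4 XOR in2 = false XOR true = true
s7 = s5 XOR s4 = true XOR false = true
s10 = s3 XOR s7 = true XOR true = false
s11 = s10 XOR s3 = false XOR true = true
s12 = s11 XOR s2 = true XOR false = true

s2 = false  s5 = true  s12 = true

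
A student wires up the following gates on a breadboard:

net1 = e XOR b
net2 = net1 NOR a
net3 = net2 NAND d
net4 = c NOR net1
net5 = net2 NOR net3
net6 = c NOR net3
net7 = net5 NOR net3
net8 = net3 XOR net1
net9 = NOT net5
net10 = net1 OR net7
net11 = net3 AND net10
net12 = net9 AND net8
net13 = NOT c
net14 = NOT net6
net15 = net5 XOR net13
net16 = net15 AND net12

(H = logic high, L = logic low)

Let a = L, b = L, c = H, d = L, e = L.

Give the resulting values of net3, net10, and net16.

net1 = e XOR b = L XOR L = L
net2 = net1 NOR a = L NOR L = H
net3 = net2 NAND d = H NAND L = H
net5 = net2 NOR net3 = H NOR H = L
net7 = net5 NOR net3 = L NOR H = L
net8 = net3 XOR net1 = H XOR L = H
net9 = NOT net5 = NOT L = H
net10 = net1 OR net7 = L OR L = L
net12 = net9 AND net8 = H AND H = H
net13 = NOT c = NOT H = L
net15 = net5 XOR net13 = L XOR L = L
net16 = net15 AND net12 = L AND H = L

net3 = H, net10 = L, net16 = L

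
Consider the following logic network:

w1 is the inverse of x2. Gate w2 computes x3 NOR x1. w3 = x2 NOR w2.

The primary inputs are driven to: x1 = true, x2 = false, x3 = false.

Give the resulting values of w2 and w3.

w2 = false; w3 = true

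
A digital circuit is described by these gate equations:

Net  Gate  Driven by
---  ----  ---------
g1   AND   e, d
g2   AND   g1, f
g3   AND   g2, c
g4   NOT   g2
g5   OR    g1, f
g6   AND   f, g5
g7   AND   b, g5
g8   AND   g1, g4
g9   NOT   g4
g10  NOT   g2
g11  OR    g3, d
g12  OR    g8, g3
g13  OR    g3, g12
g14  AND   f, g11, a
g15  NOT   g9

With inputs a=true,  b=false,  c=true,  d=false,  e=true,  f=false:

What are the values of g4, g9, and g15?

g4 = true; g9 = false; g15 = true

g1 = e AND d = true AND false = false
g2 = g1 AND f = false AND false = false
g4 = NOT g2 = NOT false = true
g9 = NOT g4 = NOT true = false
g15 = NOT g9 = NOT false = true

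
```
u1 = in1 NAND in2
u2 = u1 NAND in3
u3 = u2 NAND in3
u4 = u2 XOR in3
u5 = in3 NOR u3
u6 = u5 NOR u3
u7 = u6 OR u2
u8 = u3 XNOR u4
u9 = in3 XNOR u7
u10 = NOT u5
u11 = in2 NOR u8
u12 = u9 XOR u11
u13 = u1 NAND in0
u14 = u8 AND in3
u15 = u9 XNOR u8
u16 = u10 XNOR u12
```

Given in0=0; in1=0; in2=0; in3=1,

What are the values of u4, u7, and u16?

u4 = 1; u7 = 0; u16 = 0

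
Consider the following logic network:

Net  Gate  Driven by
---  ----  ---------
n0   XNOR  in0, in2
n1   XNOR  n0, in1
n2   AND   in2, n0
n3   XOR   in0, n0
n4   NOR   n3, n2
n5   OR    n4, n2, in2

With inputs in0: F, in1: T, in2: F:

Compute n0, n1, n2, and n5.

n0 = in0 XNOR in2 = F XNOR F = T
n1 = n0 XNOR in1 = T XNOR T = T
n2 = in2 AND n0 = F AND T = F
n3 = in0 XOR n0 = F XOR T = T
n4 = n3 NOR n2 = T NOR F = F
n5 = n4 OR n2 OR in2 = F OR F OR F = F

n0 = T, n1 = T, n2 = F, n5 = F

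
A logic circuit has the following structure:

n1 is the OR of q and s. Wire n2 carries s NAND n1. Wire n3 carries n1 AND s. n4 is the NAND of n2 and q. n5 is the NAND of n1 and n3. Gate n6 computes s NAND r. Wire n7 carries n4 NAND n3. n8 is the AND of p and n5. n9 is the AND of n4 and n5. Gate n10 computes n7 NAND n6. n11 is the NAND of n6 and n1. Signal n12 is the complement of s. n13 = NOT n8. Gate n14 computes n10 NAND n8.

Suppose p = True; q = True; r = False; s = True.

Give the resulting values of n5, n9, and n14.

n5 = False, n9 = False, n14 = True

n1 = q OR s = True OR True = True
n2 = s NAND n1 = True NAND True = False
n3 = n1 AND s = True AND True = True
n4 = n2 NAND q = False NAND True = True
n5 = n1 NAND n3 = True NAND True = False
n6 = s NAND r = True NAND False = True
n7 = n4 NAND n3 = True NAND True = False
n8 = p AND n5 = True AND False = False
n9 = n4 AND n5 = True AND False = False
n10 = n7 NAND n6 = False NAND True = True
n14 = n10 NAND n8 = True NAND False = True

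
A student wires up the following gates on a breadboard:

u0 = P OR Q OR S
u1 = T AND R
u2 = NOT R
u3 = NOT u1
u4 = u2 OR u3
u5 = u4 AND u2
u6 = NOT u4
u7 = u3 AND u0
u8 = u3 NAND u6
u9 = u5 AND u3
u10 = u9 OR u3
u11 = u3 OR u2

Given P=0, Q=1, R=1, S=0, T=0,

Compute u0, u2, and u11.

u0 = 1; u2 = 0; u11 = 1

u0 = P OR Q OR S = 0 OR 1 OR 0 = 1
u1 = T AND R = 0 AND 1 = 0
u2 = NOT R = NOT 1 = 0
u3 = NOT u1 = NOT 0 = 1
u11 = u3 OR u2 = 1 OR 0 = 1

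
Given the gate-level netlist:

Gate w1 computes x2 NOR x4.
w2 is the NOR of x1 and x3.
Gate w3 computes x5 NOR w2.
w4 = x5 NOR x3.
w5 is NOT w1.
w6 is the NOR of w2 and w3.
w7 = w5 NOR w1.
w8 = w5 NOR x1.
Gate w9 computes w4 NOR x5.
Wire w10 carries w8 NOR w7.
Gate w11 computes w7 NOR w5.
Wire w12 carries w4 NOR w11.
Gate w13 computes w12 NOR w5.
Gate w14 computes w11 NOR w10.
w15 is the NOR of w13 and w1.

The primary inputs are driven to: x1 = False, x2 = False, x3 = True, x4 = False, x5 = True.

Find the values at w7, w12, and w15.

w1 = x2 NOR x4 = False NOR False = True
w4 = x5 NOR x3 = True NOR True = False
w5 = NOT w1 = NOT True = False
w7 = w5 NOR w1 = False NOR True = False
w11 = w7 NOR w5 = False NOR False = True
w12 = w4 NOR w11 = False NOR True = False
w13 = w12 NOR w5 = False NOR False = True
w15 = w13 NOR w1 = True NOR True = False

w7 = False, w12 = False, w15 = False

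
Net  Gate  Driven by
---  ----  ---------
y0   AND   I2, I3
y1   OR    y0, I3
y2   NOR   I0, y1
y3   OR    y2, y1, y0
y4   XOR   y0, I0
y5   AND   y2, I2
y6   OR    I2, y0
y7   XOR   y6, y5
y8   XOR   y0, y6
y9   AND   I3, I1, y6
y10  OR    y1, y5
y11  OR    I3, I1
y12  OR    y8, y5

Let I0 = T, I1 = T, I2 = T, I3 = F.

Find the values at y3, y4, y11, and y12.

y0 = I2 AND I3 = T AND F = F
y1 = y0 OR I3 = F OR F = F
y2 = I0 NOR y1 = T NOR F = F
y3 = y2 OR y1 OR y0 = F OR F OR F = F
y4 = y0 XOR I0 = F XOR T = T
y5 = y2 AND I2 = F AND T = F
y6 = I2 OR y0 = T OR F = T
y8 = y0 XOR y6 = F XOR T = T
y11 = I3 OR I1 = F OR T = T
y12 = y8 OR y5 = T OR F = T

y3 = F  y4 = T  y11 = T  y12 = T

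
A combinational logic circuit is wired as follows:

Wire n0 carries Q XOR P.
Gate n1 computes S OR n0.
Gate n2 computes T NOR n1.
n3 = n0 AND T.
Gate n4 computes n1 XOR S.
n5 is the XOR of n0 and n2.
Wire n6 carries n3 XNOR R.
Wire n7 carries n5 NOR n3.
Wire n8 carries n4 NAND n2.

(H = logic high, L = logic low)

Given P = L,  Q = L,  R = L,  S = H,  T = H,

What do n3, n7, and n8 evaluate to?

n3 = L, n7 = H, n8 = H

n0 = Q XOR P = L XOR L = L
n1 = S OR n0 = H OR L = H
n2 = T NOR n1 = H NOR H = L
n3 = n0 AND T = L AND H = L
n4 = n1 XOR S = H XOR H = L
n5 = n0 XOR n2 = L XOR L = L
n7 = n5 NOR n3 = L NOR L = H
n8 = n4 NAND n2 = L NAND L = H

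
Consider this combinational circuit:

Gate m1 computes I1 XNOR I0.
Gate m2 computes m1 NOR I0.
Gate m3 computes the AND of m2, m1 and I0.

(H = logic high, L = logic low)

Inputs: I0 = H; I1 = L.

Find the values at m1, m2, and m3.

m1 = L; m2 = L; m3 = L

m1 = I1 XNOR I0 = L XNOR H = L
m2 = m1 NOR I0 = L NOR H = L
m3 = m2 AND m1 AND I0 = L AND L AND H = L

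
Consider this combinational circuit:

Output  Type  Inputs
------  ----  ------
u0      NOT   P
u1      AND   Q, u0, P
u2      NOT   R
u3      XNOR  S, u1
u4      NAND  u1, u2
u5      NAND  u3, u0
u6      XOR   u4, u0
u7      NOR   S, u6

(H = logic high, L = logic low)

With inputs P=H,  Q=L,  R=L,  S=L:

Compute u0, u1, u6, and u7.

u0 = L  u1 = L  u6 = H  u7 = L

u0 = NOT P = NOT H = L
u1 = Q AND u0 AND P = L AND L AND H = L
u2 = NOT R = NOT L = H
u4 = u1 NAND u2 = L NAND H = H
u6 = u4 XOR u0 = H XOR L = H
u7 = S NOR u6 = L NOR H = L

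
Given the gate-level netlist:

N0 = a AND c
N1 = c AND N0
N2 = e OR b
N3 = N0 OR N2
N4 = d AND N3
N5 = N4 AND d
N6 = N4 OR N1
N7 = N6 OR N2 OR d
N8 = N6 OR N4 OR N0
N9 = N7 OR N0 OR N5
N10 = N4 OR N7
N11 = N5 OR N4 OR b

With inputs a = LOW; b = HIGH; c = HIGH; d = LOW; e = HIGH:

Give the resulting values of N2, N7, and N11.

N0 = a AND c = LOW AND HIGH = LOW
N1 = c AND N0 = HIGH AND LOW = LOW
N2 = e OR b = HIGH OR HIGH = HIGH
N3 = N0 OR N2 = LOW OR HIGH = HIGH
N4 = d AND N3 = LOW AND HIGH = LOW
N5 = N4 AND d = LOW AND LOW = LOW
N6 = N4 OR N1 = LOW OR LOW = LOW
N7 = N6 OR N2 OR d = LOW OR HIGH OR LOW = HIGH
N11 = N5 OR N4 OR b = LOW OR LOW OR HIGH = HIGH

N2 = HIGH, N7 = HIGH, N11 = HIGH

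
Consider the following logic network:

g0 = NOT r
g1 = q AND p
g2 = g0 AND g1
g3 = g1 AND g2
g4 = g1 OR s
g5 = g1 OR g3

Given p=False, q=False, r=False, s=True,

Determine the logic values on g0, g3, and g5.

g0 = True; g3 = False; g5 = False

g0 = NOT r = NOT False = True
g1 = q AND p = False AND False = False
g2 = g0 AND g1 = True AND False = False
g3 = g1 AND g2 = False AND False = False
g5 = g1 OR g3 = False OR False = False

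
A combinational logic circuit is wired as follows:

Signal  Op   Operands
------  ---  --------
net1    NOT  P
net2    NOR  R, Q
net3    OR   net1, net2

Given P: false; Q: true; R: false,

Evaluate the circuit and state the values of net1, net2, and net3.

net1 = true  net2 = false  net3 = true

net1 = NOT P = NOT false = true
net2 = R NOR Q = false NOR true = false
net3 = net1 OR net2 = true OR false = true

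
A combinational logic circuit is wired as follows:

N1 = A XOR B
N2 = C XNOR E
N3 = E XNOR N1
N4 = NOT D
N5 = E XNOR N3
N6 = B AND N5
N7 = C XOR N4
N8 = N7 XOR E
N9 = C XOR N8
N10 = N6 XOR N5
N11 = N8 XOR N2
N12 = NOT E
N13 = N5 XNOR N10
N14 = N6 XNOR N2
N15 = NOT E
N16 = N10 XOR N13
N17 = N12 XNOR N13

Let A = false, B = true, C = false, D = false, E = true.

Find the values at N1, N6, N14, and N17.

N1 = true  N6 = true  N14 = false  N17 = true

N1 = A XOR B = false XOR true = true
N2 = C XNOR E = false XNOR true = false
N3 = E XNOR N1 = true XNOR true = true
N5 = E XNOR N3 = true XNOR true = true
N6 = B AND N5 = true AND true = true
N10 = N6 XOR N5 = true XOR true = false
N12 = NOT E = NOT true = false
N13 = N5 XNOR N10 = true XNOR false = false
N14 = N6 XNOR N2 = true XNOR false = false
N17 = N12 XNOR N13 = false XNOR false = true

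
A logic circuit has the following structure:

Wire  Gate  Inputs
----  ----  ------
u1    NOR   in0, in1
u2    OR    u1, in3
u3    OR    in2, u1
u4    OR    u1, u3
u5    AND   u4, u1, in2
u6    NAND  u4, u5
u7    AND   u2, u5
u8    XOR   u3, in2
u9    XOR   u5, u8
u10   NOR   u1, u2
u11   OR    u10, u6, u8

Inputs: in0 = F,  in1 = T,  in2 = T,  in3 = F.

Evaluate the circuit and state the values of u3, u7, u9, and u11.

u3 = T  u7 = F  u9 = F  u11 = T

u1 = in0 NOR in1 = F NOR T = F
u2 = u1 OR in3 = F OR F = F
u3 = in2 OR u1 = T OR F = T
u4 = u1 OR u3 = F OR T = T
u5 = u4 AND u1 AND in2 = T AND F AND T = F
u6 = u4 NAND u5 = T NAND F = T
u7 = u2 AND u5 = F AND F = F
u8 = u3 XOR in2 = T XOR T = F
u9 = u5 XOR u8 = F XOR F = F
u10 = u1 NOR u2 = F NOR F = T
u11 = u10 OR u6 OR u8 = T OR T OR F = T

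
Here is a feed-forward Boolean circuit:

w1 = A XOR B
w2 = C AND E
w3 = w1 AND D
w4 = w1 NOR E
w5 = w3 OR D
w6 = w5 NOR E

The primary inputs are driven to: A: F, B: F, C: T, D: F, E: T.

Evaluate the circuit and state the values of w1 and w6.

w1 = F, w6 = F

w1 = A XOR B = F XOR F = F
w3 = w1 AND D = F AND F = F
w5 = w3 OR D = F OR F = F
w6 = w5 NOR E = F NOR T = F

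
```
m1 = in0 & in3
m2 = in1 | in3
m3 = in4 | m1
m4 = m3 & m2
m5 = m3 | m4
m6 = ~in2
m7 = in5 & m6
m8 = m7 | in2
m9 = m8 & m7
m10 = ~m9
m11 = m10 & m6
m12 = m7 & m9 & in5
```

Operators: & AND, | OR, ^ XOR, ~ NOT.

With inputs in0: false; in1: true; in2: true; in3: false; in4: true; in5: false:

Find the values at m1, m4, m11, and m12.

m1 = in0 AND in3 = false AND false = false
m2 = in1 OR in3 = true OR false = true
m3 = in4 OR m1 = true OR false = true
m4 = m3 AND m2 = true AND true = true
m6 = NOT in2 = NOT true = false
m7 = in5 AND m6 = false AND false = false
m8 = m7 OR in2 = false OR true = true
m9 = m8 AND m7 = true AND false = false
m10 = NOT m9 = NOT false = true
m11 = m10 AND m6 = true AND false = false
m12 = m7 AND m9 AND in5 = false AND false AND false = false

m1 = false  m4 = true  m11 = false  m12 = false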